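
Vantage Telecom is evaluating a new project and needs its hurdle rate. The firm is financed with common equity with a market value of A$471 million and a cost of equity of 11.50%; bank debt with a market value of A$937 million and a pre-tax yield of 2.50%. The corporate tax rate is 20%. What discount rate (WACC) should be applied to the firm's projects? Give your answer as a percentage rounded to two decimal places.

Total capital V = 471 + 937 = 1408.
Equity: weight = 471/1408 = 0.3345; cost = 11.5%.
Bank debt: weight = 937/1408 = 0.6655; after-tax cost = 2.5% × (1 − 20%) = 2.0000%.
WACC = 0.3345 × 11.5000% + 0.6655 × 2.0000% = 5.1779%.

5.18%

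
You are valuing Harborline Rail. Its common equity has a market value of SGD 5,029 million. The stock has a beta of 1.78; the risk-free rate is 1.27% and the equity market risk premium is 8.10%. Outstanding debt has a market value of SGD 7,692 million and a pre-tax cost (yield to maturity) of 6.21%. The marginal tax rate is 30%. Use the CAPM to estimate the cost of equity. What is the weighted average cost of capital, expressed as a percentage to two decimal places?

Cost of equity via CAPM: Re = 1.27% + 1.78 × 8.1% = 15.6880%.
Total capital V = 5029 + 7692 = 12721.
Equity: weight = 5029/12721 = 0.3953; cost = 15.688%.
Debt: weight = 7692/12721 = 0.6047; after-tax cost = 6.21% × (1 − 30%) = 4.3470%.
WACC = 0.3953 × 15.6880% + 0.6047 × 4.3470% = 8.8304%.

8.83%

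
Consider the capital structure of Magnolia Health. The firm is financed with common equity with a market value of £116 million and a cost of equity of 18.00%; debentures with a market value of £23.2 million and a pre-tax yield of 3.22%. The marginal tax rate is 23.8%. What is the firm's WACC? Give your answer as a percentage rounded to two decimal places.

Total capital V = 116 + 23.2 = 139.2.
Equity: weight = 116/139.2 = 0.8333; cost = 18%.
Debentures: weight = 23.2/139.2 = 0.1667; after-tax cost = 3.22% × (1 − 23.8%) = 2.4536%.
WACC = 0.8333 × 18.0000% + 0.1667 × 2.4536% = 15.4089%.

15.41%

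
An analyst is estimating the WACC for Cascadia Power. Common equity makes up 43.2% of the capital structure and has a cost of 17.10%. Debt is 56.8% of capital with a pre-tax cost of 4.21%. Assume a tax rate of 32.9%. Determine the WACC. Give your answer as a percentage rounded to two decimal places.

After-tax cost of debt = 4.21% × (1 − 32.9%) = 2.8249%.
WACC = 0.432 × 17.1000% + 0.568 × 2.8249% = 8.9917%.

8.99%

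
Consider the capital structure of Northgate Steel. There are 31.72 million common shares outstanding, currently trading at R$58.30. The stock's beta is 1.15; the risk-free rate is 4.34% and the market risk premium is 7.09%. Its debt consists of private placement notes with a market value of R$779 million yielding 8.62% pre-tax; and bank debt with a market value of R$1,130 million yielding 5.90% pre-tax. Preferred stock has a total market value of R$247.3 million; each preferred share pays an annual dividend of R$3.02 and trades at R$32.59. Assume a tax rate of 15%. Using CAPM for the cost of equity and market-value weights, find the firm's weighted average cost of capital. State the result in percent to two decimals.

Cost of equity via CAPM: Re = 4.34% + 1.15 × 7.09% = 12.4935%.
Cost of preferred: Rp = 3.02 / 32.59 = 9.2666%.
Market value of equity E = 58.3 × 31.72m = 1849.276m.
Total capital V = 1849.276 + 247.3 + 779 + 1130 = 4005.576.
Equity: weight = 1849.276/4005.576 = 0.4617; cost = 12.4935%.
Preferred: weight = 247.3/4005.576 = 0.0617; cost = 9.2666%.
Private placement notes: weight = 779/4005.576 = 0.1945; after-tax cost = 8.62% × (1 − 15%) = 7.3270%.
Bank debt: weight = 1130/4005.576 = 0.2821; after-tax cost = 5.9% × (1 − 15%) = 5.0150%.
WACC = 0.4617 × 12.4935% + 0.0617 × 9.2666% + 0.1945 × 7.3270% + 0.2821 × 5.0150% = 9.1798%.

9.18%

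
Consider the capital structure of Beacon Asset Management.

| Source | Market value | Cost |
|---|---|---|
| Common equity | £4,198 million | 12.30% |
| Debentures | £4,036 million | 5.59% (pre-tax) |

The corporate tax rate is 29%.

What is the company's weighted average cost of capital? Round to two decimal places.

Total capital V = 4198 + 4036 = 8234.
Equity: weight = 4198/8234 = 0.5098; cost = 12.3%.
Debentures: weight = 4036/8234 = 0.4902; after-tax cost = 5.59% × (1 − 29%) = 3.9689%.
WACC = 0.5098 × 12.3000% + 0.4902 × 3.9689% = 8.2164%.

8.22%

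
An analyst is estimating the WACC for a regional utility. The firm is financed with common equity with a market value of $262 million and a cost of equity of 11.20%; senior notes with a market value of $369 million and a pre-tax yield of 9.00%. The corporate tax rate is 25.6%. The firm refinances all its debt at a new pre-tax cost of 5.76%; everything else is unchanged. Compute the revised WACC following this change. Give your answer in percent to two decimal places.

After the change:
Total capital V = 262 + 369 = 631.
Equity: weight = 262/631 = 0.4152; cost = 11.2%.
Senior notes: weight = 369/631 = 0.5848; after-tax cost = 5.76% × (1 − 25.6%) = 4.2854%.
WACC = 0.4152 × 11.2000% + 0.5848 × 4.2854% = 7.1565%.

7.16%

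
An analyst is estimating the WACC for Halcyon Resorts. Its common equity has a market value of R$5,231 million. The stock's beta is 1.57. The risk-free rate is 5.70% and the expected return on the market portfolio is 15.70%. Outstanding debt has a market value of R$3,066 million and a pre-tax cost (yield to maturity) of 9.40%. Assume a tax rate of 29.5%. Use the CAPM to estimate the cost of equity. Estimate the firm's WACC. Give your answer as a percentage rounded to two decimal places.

Market risk premium = 15.7% − 5.7% = 10.0%.
Cost of equity via CAPM: Re = 5.7% + 1.57 × 10.0% = 21.4000%.
Total capital V = 5231 + 3066 = 8297.
Equity: weight = 5231/8297 = 0.6305; cost = 21.4%.
Debt: weight = 3066/8297 = 0.3695; after-tax cost = 9.4% × (1 − 29.5%) = 6.6270%.
WACC = 0.6305 × 21.4000% + 0.3695 × 6.6270% = 15.9409%.

15.94%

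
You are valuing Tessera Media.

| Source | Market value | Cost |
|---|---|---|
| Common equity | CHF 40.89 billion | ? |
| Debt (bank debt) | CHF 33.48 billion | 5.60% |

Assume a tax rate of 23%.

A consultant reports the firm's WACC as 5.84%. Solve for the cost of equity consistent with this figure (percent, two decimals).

Total capital V = 40.89 + 33.48 = 74.37.
Equity weight = 40.89/74.37 = 0.5498.
Bank debt weight = 33.48/74.37 = 0.4502.
Debt contribution = 0.4502 × 5.6% × (1 − 23%) = 1.9412%.
Required equity contribution = 5.84% − 1.9412% = 3.8988%.
Re = 3.8988% / 0.5498 = 7.0911%.

7.09%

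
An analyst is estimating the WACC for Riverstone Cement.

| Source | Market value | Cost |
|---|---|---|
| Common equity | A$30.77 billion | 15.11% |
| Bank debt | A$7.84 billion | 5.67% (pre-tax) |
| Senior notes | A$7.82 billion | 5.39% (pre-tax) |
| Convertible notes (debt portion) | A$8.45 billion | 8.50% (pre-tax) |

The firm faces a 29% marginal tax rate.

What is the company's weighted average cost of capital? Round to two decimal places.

Total capital V = 30.77 + 7.84 + 7.82 + 8.45 = 54.88.
Equity: weight = 30.77/54.88 = 0.5607; cost = 15.11%.
Bank debt: weight = 7.84/54.88 = 0.1429; after-tax cost = 5.67% × (1 − 29%) = 4.0257%.
Senior notes: weight = 7.82/54.88 = 0.1425; after-tax cost = 5.39% × (1 − 29%) = 3.8269%.
Convertible notes (debt portion): weight = 8.45/54.88 = 0.1540; after-tax cost = 8.5% × (1 − 29%) = 6.0350%.
WACC = 0.5607 × 15.1100% + 0.1429 × 4.0257% + 0.1425 × 3.8269% + 0.1540 × 6.0350% = 10.5215%.

10.52%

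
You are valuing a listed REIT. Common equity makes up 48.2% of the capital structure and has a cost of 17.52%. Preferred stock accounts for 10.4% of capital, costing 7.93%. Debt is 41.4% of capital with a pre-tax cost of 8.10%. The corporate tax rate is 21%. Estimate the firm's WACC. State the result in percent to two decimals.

11.92%

After-tax cost of debt = 8.1% × (1 − 21%) = 6.3990%.
WACC = 0.482 × 17.5200% + 0.104 × 7.9300% + 0.414 × 6.3990% = 11.9185%.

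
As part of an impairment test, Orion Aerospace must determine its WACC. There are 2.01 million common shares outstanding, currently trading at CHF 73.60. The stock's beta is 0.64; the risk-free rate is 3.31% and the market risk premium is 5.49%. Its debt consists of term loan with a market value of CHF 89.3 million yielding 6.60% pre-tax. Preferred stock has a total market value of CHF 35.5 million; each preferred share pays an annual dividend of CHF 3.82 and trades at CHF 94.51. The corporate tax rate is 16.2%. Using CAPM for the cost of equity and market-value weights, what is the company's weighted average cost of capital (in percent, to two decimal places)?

6.04%

Cost of equity via CAPM: Re = 3.31% + 0.64 × 5.49% = 6.8236%.
Cost of preferred: Rp = 3.82 / 94.51 = 4.0419%.
Market value of equity E = 73.6 × 2.01m = 147.936m.
Total capital V = 147.936 + 35.5 + 89.3 = 272.736.
Equity: weight = 147.936/272.736 = 0.5424; cost = 6.8236%.
Preferred: weight = 35.5/272.736 = 0.1302; cost = 4.0419%.
Term loan: weight = 89.3/272.736 = 0.3274; after-tax cost = 6.6% × (1 − 16.2%) = 5.5308%.
WACC = 0.5424 × 6.8236% + 0.1302 × 4.0419% + 0.3274 × 5.5308% = 6.0382%.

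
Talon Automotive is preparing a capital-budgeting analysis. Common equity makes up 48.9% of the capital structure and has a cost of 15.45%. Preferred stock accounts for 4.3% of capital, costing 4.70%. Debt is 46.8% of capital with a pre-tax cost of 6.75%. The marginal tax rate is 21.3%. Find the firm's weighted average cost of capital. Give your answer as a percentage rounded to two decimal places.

10.24%

After-tax cost of debt = 6.75% × (1 − 21.3%) = 5.3123%.
WACC = 0.489 × 15.4500% + 0.043 × 4.7000% + 0.468 × 5.3123% = 10.2433%.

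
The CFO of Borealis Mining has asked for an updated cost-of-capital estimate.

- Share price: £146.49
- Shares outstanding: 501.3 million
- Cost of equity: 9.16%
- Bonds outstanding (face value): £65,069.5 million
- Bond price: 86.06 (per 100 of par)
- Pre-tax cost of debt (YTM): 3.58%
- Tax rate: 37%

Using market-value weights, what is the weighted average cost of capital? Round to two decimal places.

Market value of equity E = 146.49 × 501.3m = 73435.437m. Market value of debt D = 65069.5m × 86.06/100 = 55998.8117m.
Total capital V = 73435.437 + 55998.8117 = 129434.2487.
Equity: weight = 73435.437/129434.2487 = 0.5674; cost = 9.16%.
Bonds outstanding: weight = 55998.8117/129434.2487 = 0.4326; after-tax cost = 3.58% × (1 − 37%) = 2.2554%.
WACC = 0.5674 × 9.1600% + 0.4326 × 2.2554% = 6.1728%.

6.17%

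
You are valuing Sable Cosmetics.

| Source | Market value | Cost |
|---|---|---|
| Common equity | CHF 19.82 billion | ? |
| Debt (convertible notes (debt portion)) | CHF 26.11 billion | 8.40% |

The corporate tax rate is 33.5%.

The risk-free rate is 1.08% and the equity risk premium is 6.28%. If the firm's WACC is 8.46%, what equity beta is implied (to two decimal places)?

Total capital V = 19.82 + 26.11 = 45.93.
Equity weight = 19.82/45.93 = 0.4315.
Convertible notes (debt portion) weight = 26.11/45.93 = 0.5685.
Debt contribution = 0.5685 × 8.4% × (1 − 33.5%) = 3.1755%.
Required equity contribution = 8.46% − 3.1755% = 5.2845%  ⇒  Re = 12.2461%.
CAPM: 12.2461% = 1.08% + β × 6.28%  ⇒  β = 1.7780.

1.78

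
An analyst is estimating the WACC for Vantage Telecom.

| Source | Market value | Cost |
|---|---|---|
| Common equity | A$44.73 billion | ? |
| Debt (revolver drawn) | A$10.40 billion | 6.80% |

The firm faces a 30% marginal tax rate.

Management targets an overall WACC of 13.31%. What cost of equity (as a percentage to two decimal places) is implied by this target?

15.30%

Total capital V = 44.73 + 10.4 = 55.13.
Equity weight = 44.73/55.13 = 0.8114.
Revolver drawn weight = 10.4/55.13 = 0.1886.
Debt contribution = 0.1886 × 6.8% × (1 − 30%) = 0.8980%.
Required equity contribution = 13.31% − 0.8980% = 12.4120%.
Re = 12.4120% / 0.8114 = 15.2979%.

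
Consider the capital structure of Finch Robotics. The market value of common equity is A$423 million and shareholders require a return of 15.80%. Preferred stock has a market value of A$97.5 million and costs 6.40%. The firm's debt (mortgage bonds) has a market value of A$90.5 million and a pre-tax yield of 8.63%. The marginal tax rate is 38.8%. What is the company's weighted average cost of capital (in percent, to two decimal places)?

12.74%

Total capital V = 423 + 97.5 + 90.5 = 611.
Equity: weight = 423/611 = 0.6923; cost = 15.8%.
Preferred: weight = 97.5/611 = 0.1596; cost = 6.4%.
Mortgage bonds: weight = 90.5/611 = 0.1481; after-tax cost = 8.63% × (1 − 38.8%) = 5.2816%.
WACC = 0.6923 × 15.8000% + 0.1596 × 6.4000% + 0.1481 × 5.2816% = 12.7420%.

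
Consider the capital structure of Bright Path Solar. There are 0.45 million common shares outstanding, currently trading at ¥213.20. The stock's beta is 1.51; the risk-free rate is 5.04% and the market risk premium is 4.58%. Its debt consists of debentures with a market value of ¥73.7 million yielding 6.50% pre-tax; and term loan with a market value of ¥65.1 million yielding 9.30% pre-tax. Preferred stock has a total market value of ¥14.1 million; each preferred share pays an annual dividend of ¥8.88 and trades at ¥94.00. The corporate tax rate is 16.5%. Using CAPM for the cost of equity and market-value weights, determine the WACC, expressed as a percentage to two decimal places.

Cost of equity via CAPM: Re = 5.04% + 1.51 × 4.58% = 11.9558%.
Cost of preferred: Rp = 8.88 / 94.0 = 9.4468%.
Market value of equity E = 213.2 × 0.45m = 95.94m.
Total capital V = 95.94 + 14.1 + 73.7 + 65.1 = 248.84.
Equity: weight = 95.94/248.84 = 0.3855; cost = 11.9558%.
Preferred: weight = 14.1/248.84 = 0.0567; cost = 9.4468%.
Debentures: weight = 73.7/248.84 = 0.2962; after-tax cost = 6.5% × (1 − 16.5%) = 5.4275%.
Term loan: weight = 65.1/248.84 = 0.2616; after-tax cost = 9.3% × (1 − 16.5%) = 7.7655%.
WACC = 0.3855 × 11.9558% + 0.0567 × 9.4468% + 0.2962 × 5.4275% + 0.2616 × 7.7655% = 8.7839%.

8.78%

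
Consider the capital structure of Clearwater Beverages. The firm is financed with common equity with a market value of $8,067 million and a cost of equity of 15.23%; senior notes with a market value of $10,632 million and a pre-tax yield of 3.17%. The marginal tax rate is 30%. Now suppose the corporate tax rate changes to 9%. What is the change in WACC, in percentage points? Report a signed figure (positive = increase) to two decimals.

+0.38 pp

Current WACC:
Total capital V = 8067 + 10632 = 18699.
Equity: weight = 8067/18699 = 0.4314; cost = 15.23%.
Senior notes: weight = 10632/18699 = 0.5686; after-tax cost = 3.17% × (1 − 30%) = 2.2190%.
WACC = 0.4314 × 15.2300% + 0.5686 × 2.2190% = 7.8321%.
After the change:
Total capital V = 8067 + 10632 = 18699.
Equity: weight = 8067/18699 = 0.4314; cost = 15.23%.
Senior notes: weight = 10632/18699 = 0.5686; after-tax cost = 3.17% × (1 − 9%) = 2.8847%.
WACC = 0.4314 × 15.2300% + 0.5686 × 2.8847% = 8.2106%.
Change in WACC = 8.2106% − 7.8321% = 0.3785 pp.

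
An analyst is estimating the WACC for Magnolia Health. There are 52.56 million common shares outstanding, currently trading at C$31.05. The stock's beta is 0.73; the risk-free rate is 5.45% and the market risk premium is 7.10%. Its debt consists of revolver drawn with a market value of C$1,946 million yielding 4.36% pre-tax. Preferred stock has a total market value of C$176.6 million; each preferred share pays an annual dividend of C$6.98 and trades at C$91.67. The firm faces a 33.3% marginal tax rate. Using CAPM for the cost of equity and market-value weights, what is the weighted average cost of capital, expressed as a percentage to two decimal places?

Cost of equity via CAPM: Re = 5.45% + 0.73 × 7.1% = 10.6330%.
Cost of preferred: Rp = 6.98 / 91.67 = 7.6143%.
Market value of equity E = 31.05 × 52.56m = 1631.988m.
Total capital V = 1631.988 + 176.6 + 1946 = 3754.588.
Equity: weight = 1631.988/3754.588 = 0.4347; cost = 10.633%.
Preferred: weight = 176.6/3754.588 = 0.0470; cost = 7.6143%.
Revolver drawn: weight = 1946/3754.588 = 0.5183; after-tax cost = 4.36% × (1 − 33.3%) = 2.9081%.
WACC = 0.4347 × 10.6330% + 0.0470 × 7.6143% + 0.5183 × 2.9081% = 6.4872%.

6.49%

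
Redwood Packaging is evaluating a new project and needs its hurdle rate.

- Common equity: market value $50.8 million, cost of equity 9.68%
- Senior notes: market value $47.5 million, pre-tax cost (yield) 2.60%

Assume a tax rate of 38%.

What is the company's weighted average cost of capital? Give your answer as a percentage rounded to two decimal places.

Total capital V = 50.8 + 47.5 = 98.3.
Equity: weight = 50.8/98.3 = 0.5168; cost = 9.68%.
Senior notes: weight = 47.5/98.3 = 0.4832; after-tax cost = 2.6% × (1 − 38%) = 1.6120%.
WACC = 0.5168 × 9.6800% + 0.4832 × 1.6120% = 5.7814%.

5.78%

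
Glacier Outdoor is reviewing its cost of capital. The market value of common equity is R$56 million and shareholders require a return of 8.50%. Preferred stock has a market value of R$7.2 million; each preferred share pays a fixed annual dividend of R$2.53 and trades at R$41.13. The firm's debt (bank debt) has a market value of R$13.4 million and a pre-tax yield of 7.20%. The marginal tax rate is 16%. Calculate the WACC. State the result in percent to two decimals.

7.85%

Cost of preferred: Rp = 2.53 / 41.13 = 6.1512%.
Total capital V = 56 + 7.2 + 13.4 = 76.6.
Equity: weight = 56/76.6 = 0.7311; cost = 8.5%.
Preferred: weight = 7.2/76.6 = 0.0940; cost = 6.1512%.
Bank debt: weight = 13.4/76.6 = 0.1749; after-tax cost = 7.2% × (1 − 16%) = 6.0480%.
WACC = 0.7311 × 8.5000% + 0.0940 × 6.1512% + 0.1749 × 6.0480% = 7.8503%.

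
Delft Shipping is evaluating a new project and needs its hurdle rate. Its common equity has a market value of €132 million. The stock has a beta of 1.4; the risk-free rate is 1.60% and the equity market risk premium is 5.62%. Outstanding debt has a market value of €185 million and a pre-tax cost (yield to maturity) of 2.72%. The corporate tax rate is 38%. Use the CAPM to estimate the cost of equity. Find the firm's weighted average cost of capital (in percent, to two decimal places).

Cost of equity via CAPM: Re = 1.6% + 1.4 × 5.62% = 9.4680%.
Total capital V = 132 + 185 = 317.
Equity: weight = 132/317 = 0.4164; cost = 9.468%.
Debt: weight = 185/317 = 0.5836; after-tax cost = 2.72% × (1 − 38%) = 1.6864%.
WACC = 0.4164 × 9.4680% + 0.5836 × 1.6864% = 4.9267%.

4.93%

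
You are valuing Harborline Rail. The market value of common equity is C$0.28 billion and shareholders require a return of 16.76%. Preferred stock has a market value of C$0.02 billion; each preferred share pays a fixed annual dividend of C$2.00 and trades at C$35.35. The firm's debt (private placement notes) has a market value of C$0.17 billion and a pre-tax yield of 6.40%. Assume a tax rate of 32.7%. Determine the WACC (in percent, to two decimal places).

11.78%

Cost of preferred: Rp = 2.0 / 35.35 = 5.6577%.
Total capital V = 0.28 + 0.02 + 0.17 = 0.47.
Equity: weight = 0.28/0.47 = 0.5957; cost = 16.76%.
Preferred: weight = 0.02/0.47 = 0.0426; cost = 5.6577%.
Private placement notes: weight = 0.17/0.47 = 0.3617; after-tax cost = 6.4% × (1 − 32.7%) = 4.3072%.
WACC = 0.5957 × 16.7600% + 0.0426 × 5.6577% + 0.3617 × 4.3072% = 11.7834%.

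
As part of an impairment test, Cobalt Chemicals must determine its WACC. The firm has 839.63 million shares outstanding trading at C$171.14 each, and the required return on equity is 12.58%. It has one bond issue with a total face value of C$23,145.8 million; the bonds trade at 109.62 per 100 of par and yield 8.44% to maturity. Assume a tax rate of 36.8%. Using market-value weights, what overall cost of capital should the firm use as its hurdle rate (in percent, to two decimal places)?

Market value of equity E = 171.14 × 839.63m = 143694.2782m. Market value of debt D = 23145.8m × 109.62/100 = 25372.42596m.
Total capital V = 143694.2782 + 25372.42596 = 169066.70416.
Equity: weight = 143694.2782/169066.70416 = 0.8499; cost = 12.58%.
Bonds outstanding: weight = 25372.42596/169066.70416 = 0.1501; after-tax cost = 8.44% × (1 − 36.8%) = 5.3341%.
WACC = 0.8499 × 12.5800% + 0.1501 × 5.3341% = 11.4926%.

11.49%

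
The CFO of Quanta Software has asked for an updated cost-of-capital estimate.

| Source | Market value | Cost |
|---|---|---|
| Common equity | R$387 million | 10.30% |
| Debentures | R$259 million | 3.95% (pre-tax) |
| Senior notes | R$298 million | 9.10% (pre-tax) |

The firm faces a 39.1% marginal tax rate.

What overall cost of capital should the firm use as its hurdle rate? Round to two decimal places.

6.63%

Total capital V = 387 + 259 + 298 = 944.
Equity: weight = 387/944 = 0.4100; cost = 10.3%.
Debentures: weight = 259/944 = 0.2744; after-tax cost = 3.95% × (1 − 39.1%) = 2.4055%.
Senior notes: weight = 298/944 = 0.3157; after-tax cost = 9.1% × (1 − 39.1%) = 5.5419%.
WACC = 0.4100 × 10.3000% + 0.2744 × 2.4055% + 0.3157 × 5.5419% = 6.6320%.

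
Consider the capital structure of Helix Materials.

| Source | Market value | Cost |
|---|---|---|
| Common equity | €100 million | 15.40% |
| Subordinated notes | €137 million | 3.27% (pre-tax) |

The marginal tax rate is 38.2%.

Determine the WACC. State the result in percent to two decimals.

7.67%

Total capital V = 100 + 137 = 237.
Equity: weight = 100/237 = 0.4219; cost = 15.4%.
Subordinated notes: weight = 137/237 = 0.5781; after-tax cost = 3.27% × (1 − 38.2%) = 2.0209%.
WACC = 0.4219 × 15.4000% + 0.5781 × 2.0209% = 7.6661%.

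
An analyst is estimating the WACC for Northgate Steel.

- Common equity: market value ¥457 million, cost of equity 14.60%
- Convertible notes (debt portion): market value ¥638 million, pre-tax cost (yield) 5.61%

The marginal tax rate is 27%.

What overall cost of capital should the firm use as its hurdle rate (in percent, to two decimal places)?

8.48%

Total capital V = 457 + 638 = 1095.
Equity: weight = 457/1095 = 0.4174; cost = 14.6%.
Convertible notes (debt portion): weight = 638/1095 = 0.5826; after-tax cost = 5.61% × (1 − 27%) = 4.0953%.
WACC = 0.4174 × 14.6000% + 0.5826 × 4.0953% = 8.4795%.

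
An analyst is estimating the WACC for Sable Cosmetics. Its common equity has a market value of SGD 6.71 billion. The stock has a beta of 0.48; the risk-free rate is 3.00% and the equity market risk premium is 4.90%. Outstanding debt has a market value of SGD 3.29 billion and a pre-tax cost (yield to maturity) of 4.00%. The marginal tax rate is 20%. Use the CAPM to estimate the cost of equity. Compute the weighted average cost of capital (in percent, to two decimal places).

Cost of equity via CAPM: Re = 3.0% + 0.48 × 4.9% = 5.3520%.
Total capital V = 6.71 + 3.29 = 10.
Equity: weight = 6.71/10 = 0.6710; cost = 5.352%.
Debt: weight = 3.29/10 = 0.3290; after-tax cost = 4% × (1 − 20%) = 3.2000%.
WACC = 0.6710 × 5.3520% + 0.3290 × 3.2000% = 4.6440%.

4.64%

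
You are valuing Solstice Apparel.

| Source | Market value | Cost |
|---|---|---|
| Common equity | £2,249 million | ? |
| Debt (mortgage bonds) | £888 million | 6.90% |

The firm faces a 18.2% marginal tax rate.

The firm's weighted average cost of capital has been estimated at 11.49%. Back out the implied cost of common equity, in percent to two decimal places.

13.80%

Total capital V = 2249 + 888 = 3137.
Equity weight = 2249/3137 = 0.7169.
Mortgage bonds weight = 888/3137 = 0.2831.
Debt contribution = 0.2831 × 6.9% × (1 − 18.2%) = 1.5977%.
Required equity contribution = 11.49% − 1.5977% = 9.8923%.
Re = 9.8923% / 0.7169 = 13.7982%.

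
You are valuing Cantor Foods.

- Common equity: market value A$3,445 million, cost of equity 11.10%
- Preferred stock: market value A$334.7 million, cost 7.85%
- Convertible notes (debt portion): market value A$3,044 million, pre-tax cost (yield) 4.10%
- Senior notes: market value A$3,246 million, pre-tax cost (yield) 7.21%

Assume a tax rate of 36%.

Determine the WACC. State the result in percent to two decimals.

Total capital V = 3445 + 334.7 + 3044 + 3246 = 10069.7.
Equity: weight = 3445/10069.7 = 0.3421; cost = 11.1%.
Preferred: weight = 334.7/10069.7 = 0.0332; cost = 7.85%.
Convertible notes (debt portion): weight = 3044/10069.7 = 0.3023; after-tax cost = 4.1% × (1 − 36%) = 2.6240%.
Senior notes: weight = 3246/10069.7 = 0.3224; after-tax cost = 7.21% × (1 − 36%) = 4.6144%.
WACC = 0.3421 × 11.1000% + 0.0332 × 7.8500% + 0.3023 × 2.6240% + 0.3224 × 4.6144% = 6.3391%.

6.34%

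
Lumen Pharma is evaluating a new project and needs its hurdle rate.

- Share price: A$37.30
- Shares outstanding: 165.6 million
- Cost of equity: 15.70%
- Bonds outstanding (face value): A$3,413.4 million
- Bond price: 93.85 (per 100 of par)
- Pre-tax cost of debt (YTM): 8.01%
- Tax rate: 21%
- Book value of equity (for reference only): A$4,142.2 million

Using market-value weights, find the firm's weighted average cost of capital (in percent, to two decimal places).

Market value of equity E = 37.3 × 165.6m = 6176.88m. Market value of debt D = 3413.4m × 93.85/100 = 3203.4759m.
Total capital V = 6176.88 + 3203.4759 = 9380.3559.
Equity: weight = 6176.88/9380.3559 = 0.6585; cost = 15.7%.
Bonds outstanding: weight = 3203.4759/9380.3559 = 0.3415; after-tax cost = 8.01% × (1 − 21%) = 6.3279%.
WACC = 0.6585 × 15.7000% + 0.3415 × 6.3279% = 12.4993%.

12.50%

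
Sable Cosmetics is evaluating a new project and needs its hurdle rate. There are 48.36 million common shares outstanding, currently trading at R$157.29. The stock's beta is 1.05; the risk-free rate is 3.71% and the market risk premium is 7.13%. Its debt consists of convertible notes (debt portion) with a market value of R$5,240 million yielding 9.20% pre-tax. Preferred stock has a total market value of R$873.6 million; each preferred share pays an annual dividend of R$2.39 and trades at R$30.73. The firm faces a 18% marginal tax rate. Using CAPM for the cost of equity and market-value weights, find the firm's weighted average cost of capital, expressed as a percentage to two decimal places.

9.58%

Cost of equity via CAPM: Re = 3.71% + 1.05 × 7.13% = 11.1965%.
Cost of preferred: Rp = 2.39 / 30.73 = 7.7774%.
Market value of equity E = 157.29 × 48.36m = 7606.5444m.
Total capital V = 7606.5444 + 873.6 + 5240 = 13720.1444.
Equity: weight = 7606.5444/13720.1444 = 0.5544; cost = 11.1965%.
Preferred: weight = 873.6/13720.1444 = 0.0637; cost = 7.7774%.
Convertible notes (debt portion): weight = 5240/13720.1444 = 0.3819; after-tax cost = 9.2% × (1 − 18%) = 7.5440%.
WACC = 0.5544 × 11.1965% + 0.0637 × 7.7774% + 0.3819 × 7.5440% = 9.5838%.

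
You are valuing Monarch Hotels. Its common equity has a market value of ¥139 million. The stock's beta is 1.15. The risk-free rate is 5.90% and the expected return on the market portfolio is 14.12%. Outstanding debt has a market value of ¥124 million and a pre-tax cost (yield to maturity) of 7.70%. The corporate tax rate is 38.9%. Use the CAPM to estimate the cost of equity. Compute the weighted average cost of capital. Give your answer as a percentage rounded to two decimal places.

Market risk premium = 14.12% − 5.9% = 8.22%.
Cost of equity via CAPM: Re = 5.9% + 1.15 × 8.22% = 15.3530%.
Total capital V = 139 + 124 = 263.
Equity: weight = 139/263 = 0.5285; cost = 15.353%.
Debt: weight = 124/263 = 0.4715; after-tax cost = 7.7% × (1 − 38.9%) = 4.7047%.
WACC = 0.5285 × 15.3530% + 0.4715 × 4.7047% = 10.3325%.

10.33%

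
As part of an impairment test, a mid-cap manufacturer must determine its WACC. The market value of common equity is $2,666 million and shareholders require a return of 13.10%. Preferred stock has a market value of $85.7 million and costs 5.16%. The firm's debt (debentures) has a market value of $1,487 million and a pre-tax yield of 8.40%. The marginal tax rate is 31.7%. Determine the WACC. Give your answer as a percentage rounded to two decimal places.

Total capital V = 2666 + 85.7 + 1487 = 4238.7.
Equity: weight = 2666/4238.7 = 0.6290; cost = 13.1%.
Preferred: weight = 85.7/4238.7 = 0.0202; cost = 5.16%.
Debentures: weight = 1487/4238.7 = 0.3508; after-tax cost = 8.4% × (1 − 31.7%) = 5.7372%.
WACC = 0.6290 × 13.1000% + 0.0202 × 5.1600% + 0.3508 × 5.7372% = 10.3565%.

10.36%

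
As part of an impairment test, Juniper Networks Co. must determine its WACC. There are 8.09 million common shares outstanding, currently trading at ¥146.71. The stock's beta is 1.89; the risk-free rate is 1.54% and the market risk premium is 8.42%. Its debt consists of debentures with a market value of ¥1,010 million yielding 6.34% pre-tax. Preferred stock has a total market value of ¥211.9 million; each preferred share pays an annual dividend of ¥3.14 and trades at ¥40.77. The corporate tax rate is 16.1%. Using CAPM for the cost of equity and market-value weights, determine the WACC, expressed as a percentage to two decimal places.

11.51%

Cost of equity via CAPM: Re = 1.54% + 1.89 × 8.42% = 17.4538%.
Cost of preferred: Rp = 3.14 / 40.77 = 7.7017%.
Market value of equity E = 146.71 × 8.09m = 1186.8839m.
Total capital V = 1186.8839 + 211.9 + 1010 = 2408.7839.
Equity: weight = 1186.8839/2408.7839 = 0.4927; cost = 17.4538%.
Preferred: weight = 211.9/2408.7839 = 0.0880; cost = 7.7017%.
Debentures: weight = 1010/2408.7839 = 0.4193; after-tax cost = 6.34% × (1 − 16.1%) = 5.3193%.
WACC = 0.4927 × 17.4538% + 0.0880 × 7.7017% + 0.4193 × 5.3193% = 11.5079%.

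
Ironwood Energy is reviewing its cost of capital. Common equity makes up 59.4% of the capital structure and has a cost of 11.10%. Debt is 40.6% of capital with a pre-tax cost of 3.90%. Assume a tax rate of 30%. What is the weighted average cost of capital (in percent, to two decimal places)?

After-tax cost of debt = 3.9% × (1 − 30%) = 2.7300%.
WACC = 0.594 × 11.1000% + 0.406 × 2.7300% = 7.7018%.

7.70%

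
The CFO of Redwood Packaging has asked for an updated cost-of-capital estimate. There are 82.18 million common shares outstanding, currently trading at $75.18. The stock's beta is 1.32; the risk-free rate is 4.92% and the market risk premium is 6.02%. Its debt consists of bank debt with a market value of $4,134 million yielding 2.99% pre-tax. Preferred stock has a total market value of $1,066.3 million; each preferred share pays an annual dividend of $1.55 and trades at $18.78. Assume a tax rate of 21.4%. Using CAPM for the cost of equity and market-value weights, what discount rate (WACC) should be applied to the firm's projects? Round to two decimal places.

8.61%

Cost of equity via CAPM: Re = 4.92% + 1.32 × 6.02% = 12.8664%.
Cost of preferred: Rp = 1.55 / 18.78 = 8.2535%.
Market value of equity E = 75.18 × 82.18m = 6178.2924m.
Total capital V = 6178.2924 + 1066.3 + 4134 = 11378.5924.
Equity: weight = 6178.2924/11378.5924 = 0.5430; cost = 12.8664%.
Preferred: weight = 1066.3/11378.5924 = 0.0937; cost = 8.2535%.
Bank debt: weight = 4134/11378.5924 = 0.3633; after-tax cost = 2.99% × (1 − 21.4%) = 2.3501%.
WACC = 0.5430 × 12.8664% + 0.0937 × 8.2535% + 0.3633 × 2.3501% = 8.6134%.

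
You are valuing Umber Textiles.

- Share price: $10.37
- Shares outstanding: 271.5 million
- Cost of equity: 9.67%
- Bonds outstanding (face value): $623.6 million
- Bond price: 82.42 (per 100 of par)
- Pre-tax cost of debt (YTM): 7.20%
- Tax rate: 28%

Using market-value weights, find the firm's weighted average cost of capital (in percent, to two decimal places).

8.98%

Market value of equity E = 10.37 × 271.5m = 2815.455m. Market value of debt D = 623.6m × 82.42/100 = 513.97112m.
Total capital V = 2815.455 + 513.97112 = 3329.42612.
Equity: weight = 2815.455/3329.42612 = 0.8456; cost = 9.67%.
Bonds outstanding: weight = 513.97112/3329.42612 = 0.1544; after-tax cost = 7.2% × (1 − 28%) = 5.1840%.
WACC = 0.8456 × 9.6700% + 0.1544 × 5.1840% = 8.9775%.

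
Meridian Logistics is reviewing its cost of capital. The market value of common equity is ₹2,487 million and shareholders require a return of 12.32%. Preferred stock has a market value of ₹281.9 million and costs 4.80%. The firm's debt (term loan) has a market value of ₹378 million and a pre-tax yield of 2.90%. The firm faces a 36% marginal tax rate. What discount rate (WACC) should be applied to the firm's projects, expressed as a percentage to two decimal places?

10.39%

Total capital V = 2487 + 281.9 + 378 = 3146.9.
Equity: weight = 2487/3146.9 = 0.7903; cost = 12.32%.
Preferred: weight = 281.9/3146.9 = 0.0896; cost = 4.8%.
Term loan: weight = 378/3146.9 = 0.1201; after-tax cost = 2.9% × (1 − 36%) = 1.8560%.
WACC = 0.7903 × 12.3200% + 0.0896 × 4.8000% + 0.1201 × 1.8560% = 10.3894%.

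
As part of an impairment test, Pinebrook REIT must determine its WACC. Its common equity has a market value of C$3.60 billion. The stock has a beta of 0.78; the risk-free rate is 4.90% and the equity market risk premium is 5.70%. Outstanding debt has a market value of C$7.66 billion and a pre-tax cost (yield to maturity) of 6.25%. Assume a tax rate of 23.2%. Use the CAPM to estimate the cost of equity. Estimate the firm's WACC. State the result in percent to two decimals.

Cost of equity via CAPM: Re = 4.9% + 0.78 × 5.7% = 9.3460%.
Total capital V = 3.6 + 7.66 = 11.26.
Equity: weight = 3.6/11.26 = 0.3197; cost = 9.346%.
Debt: weight = 7.66/11.26 = 0.6803; after-tax cost = 6.25% × (1 − 23.2%) = 4.8000%.
WACC = 0.3197 × 9.3460% + 0.6803 × 4.8000% = 6.2534%.

6.25%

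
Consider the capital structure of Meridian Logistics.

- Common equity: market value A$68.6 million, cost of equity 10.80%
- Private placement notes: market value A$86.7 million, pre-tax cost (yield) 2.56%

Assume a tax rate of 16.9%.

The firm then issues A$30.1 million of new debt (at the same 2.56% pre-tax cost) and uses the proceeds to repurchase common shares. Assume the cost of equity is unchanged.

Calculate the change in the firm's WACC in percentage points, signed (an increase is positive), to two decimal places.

Current WACC:
Total capital V = 68.6 + 86.7 = 155.3.
Equity: weight = 68.6/155.3 = 0.4417; cost = 10.8%.
Private placement notes: weight = 86.7/155.3 = 0.5583; after-tax cost = 2.56% × (1 − 16.9%) = 2.1274%.
WACC = 0.4417 × 10.8000% + 0.5583 × 2.1274% = 5.9583%.
After the change:
Total capital V = 38.5 + 116.8 = 155.3.
Equity: weight = 38.5/155.3 = 0.2479; cost = 10.8%.
Private placement notes: weight = 116.8/155.3 = 0.7521; after-tax cost = 2.56% × (1 − 16.9%) = 2.1274%.
WACC = 0.2479 × 10.8000% + 0.7521 × 2.1274% = 4.2774%.
Change in WACC = 4.2774% − 5.9583% = -1.6809 pp.

-1.68 pp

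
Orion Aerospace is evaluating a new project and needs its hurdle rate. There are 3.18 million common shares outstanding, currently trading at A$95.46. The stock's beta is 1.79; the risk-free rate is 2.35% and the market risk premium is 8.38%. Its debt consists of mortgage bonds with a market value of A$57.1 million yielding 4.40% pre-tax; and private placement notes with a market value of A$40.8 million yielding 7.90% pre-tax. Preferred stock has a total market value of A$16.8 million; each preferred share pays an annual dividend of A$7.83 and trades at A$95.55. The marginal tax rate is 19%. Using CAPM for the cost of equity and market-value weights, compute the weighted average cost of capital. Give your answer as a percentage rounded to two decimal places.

Cost of equity via CAPM: Re = 2.35% + 1.79 × 8.38% = 17.3502%.
Cost of preferred: Rp = 7.83 / 95.55 = 8.1947%.
Market value of equity E = 95.46 × 3.18m = 303.5628m.
Total capital V = 303.5628 + 16.8 + 57.1 + 40.8 = 418.2628.
Equity: weight = 303.5628/418.2628 = 0.7258; cost = 17.3502%.
Preferred: weight = 16.8/418.2628 = 0.0402; cost = 8.1947%.
Mortgage bonds: weight = 57.1/418.2628 = 0.1365; after-tax cost = 4.4% × (1 − 19%) = 3.5640%.
Private placement notes: weight = 40.8/418.2628 = 0.0975; after-tax cost = 7.9% × (1 − 19%) = 6.3990%.
WACC = 0.7258 × 17.3502% + 0.0402 × 8.1947% + 0.1365 × 3.5640% + 0.0975 × 6.3990% = 14.0322%.

14.03%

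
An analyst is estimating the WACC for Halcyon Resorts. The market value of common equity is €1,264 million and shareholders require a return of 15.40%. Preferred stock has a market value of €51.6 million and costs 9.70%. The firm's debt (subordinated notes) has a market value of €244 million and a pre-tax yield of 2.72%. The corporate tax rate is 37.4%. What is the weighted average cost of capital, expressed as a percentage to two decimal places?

13.07%

Total capital V = 1264 + 51.6 + 244 = 1559.6.
Equity: weight = 1264/1559.6 = 0.8105; cost = 15.4%.
Preferred: weight = 51.6/1559.6 = 0.0331; cost = 9.7%.
Subordinated notes: weight = 244/1559.6 = 0.1565; after-tax cost = 2.72% × (1 − 37.4%) = 1.7027%.
WACC = 0.8105 × 15.4000% + 0.0331 × 9.7000% + 0.1565 × 1.7027% = 13.0685%.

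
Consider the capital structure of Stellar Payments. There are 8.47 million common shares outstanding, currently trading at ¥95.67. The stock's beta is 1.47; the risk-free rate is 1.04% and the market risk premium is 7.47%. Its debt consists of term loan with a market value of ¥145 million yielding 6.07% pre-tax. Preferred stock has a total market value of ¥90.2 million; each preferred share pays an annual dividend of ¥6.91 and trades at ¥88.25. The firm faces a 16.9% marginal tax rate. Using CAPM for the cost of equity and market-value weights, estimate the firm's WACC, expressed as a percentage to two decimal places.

Cost of equity via CAPM: Re = 1.04% + 1.47 × 7.47% = 12.0209%.
Cost of preferred: Rp = 6.91 / 88.25 = 7.8300%.
Market value of equity E = 95.67 × 8.47m = 810.3249m.
Total capital V = 810.3249 + 90.2 + 145 = 1045.5249.
Equity: weight = 810.3249/1045.5249 = 0.7750; cost = 12.0209%.
Preferred: weight = 90.2/1045.5249 = 0.0863; cost = 7.83%.
Term loan: weight = 145/1045.5249 = 0.1387; after-tax cost = 6.07% × (1 − 16.9%) = 5.0442%.
WACC = 0.7750 × 12.0209% + 0.0863 × 7.8300% + 0.1387 × 5.0442% = 10.6918%.

10.69%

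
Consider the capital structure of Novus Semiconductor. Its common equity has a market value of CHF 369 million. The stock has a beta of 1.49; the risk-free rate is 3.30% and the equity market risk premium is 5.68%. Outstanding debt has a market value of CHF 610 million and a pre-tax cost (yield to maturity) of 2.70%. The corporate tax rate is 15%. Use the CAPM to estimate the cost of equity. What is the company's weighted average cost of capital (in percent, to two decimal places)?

5.86%

Cost of equity via CAPM: Re = 3.3% + 1.49 × 5.68% = 11.7632%.
Total capital V = 369 + 610 = 979.
Equity: weight = 369/979 = 0.3769; cost = 11.7632%.
Debt: weight = 610/979 = 0.6231; after-tax cost = 2.7% × (1 − 15%) = 2.2950%.
WACC = 0.3769 × 11.7632% + 0.6231 × 2.2950% = 5.8637%.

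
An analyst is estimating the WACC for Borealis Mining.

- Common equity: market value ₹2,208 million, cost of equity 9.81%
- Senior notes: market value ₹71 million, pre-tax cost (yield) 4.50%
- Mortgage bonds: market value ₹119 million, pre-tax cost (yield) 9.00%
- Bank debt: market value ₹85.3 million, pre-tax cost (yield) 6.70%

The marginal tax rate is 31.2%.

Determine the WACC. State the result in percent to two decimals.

Total capital V = 2208 + 71 + 119 + 85.3 = 2483.3.
Equity: weight = 2208/2483.3 = 0.8891; cost = 9.81%.
Senior notes: weight = 71/2483.3 = 0.0286; after-tax cost = 4.5% × (1 − 31.2%) = 3.0960%.
Mortgage bonds: weight = 119/2483.3 = 0.0479; after-tax cost = 9% × (1 − 31.2%) = 6.1920%.
Bank debt: weight = 85.3/2483.3 = 0.0343; after-tax cost = 6.7% × (1 − 31.2%) = 4.6096%.
WACC = 0.8891 × 9.8100% + 0.0286 × 3.0960% + 0.0479 × 6.1920% + 0.0343 × 4.6096% = 9.2660%.

9.27%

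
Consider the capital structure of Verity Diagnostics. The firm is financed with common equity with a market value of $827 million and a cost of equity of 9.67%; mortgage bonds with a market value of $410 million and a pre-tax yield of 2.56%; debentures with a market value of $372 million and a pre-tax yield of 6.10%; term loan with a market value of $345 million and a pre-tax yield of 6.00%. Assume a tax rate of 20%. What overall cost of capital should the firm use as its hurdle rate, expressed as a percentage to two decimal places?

Total capital V = 827 + 410 + 372 + 345 = 1954.
Equity: weight = 827/1954 = 0.4232; cost = 9.67%.
Mortgage bonds: weight = 410/1954 = 0.2098; after-tax cost = 2.56% × (1 − 20%) = 2.0480%.
Debentures: weight = 372/1954 = 0.1904; after-tax cost = 6.1% × (1 − 20%) = 4.8800%.
Term loan: weight = 345/1954 = 0.1766; after-tax cost = 6% × (1 − 20%) = 4.8000%.
WACC = 0.4232 × 9.6700% + 0.2098 × 2.0480% + 0.1904 × 4.8800% + 0.1766 × 4.8000% = 6.2989%.

6.30%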